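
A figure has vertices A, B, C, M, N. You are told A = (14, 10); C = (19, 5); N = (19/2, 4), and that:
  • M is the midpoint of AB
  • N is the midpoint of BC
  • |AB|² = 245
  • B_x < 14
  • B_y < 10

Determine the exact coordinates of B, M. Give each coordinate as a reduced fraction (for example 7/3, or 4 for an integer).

1. B_x = 0  [B = 2·N−C = 2·(19/2, 4)−(19, 5)]
2. B_y = 3  [B = 2·N−C = 2·(19/2, 4)−(19, 5)]
   so B = (0, 3)
3. M_x = 7  [2·M = A+B = (14, 10)+(0, 3)]
4. M_y = 13/2  [2·M = A+B = (14, 10)+(0, 3)]
   so M = (7, 13/2)

B = (0, 3)
M = (7, 13/2)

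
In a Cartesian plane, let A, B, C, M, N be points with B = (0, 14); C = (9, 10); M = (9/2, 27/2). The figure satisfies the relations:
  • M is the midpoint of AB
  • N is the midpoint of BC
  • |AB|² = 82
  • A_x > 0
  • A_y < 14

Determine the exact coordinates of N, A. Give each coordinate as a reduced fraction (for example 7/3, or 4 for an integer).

1. A_x = 9  [A = 2·M−B = 2·(9/2, 27/2)−(0, 14)]
2. A_y = 13  [A = 2·M−B = 2·(9/2, 27/2)−(0, 14)]
   so A = (9, 13)
3. N_x = 9/2  [2·N = B+C = (0, 14)+(9, 10)]
4. N_y = 12  [2·N = B+C = (0, 14)+(9, 10)]
   so N = (9/2, 12)

N = (9/2, 12)
A = (9, 13)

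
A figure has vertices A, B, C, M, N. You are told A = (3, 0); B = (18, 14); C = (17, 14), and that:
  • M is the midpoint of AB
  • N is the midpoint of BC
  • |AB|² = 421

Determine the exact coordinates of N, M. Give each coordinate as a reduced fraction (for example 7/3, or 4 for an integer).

1. M_x = 21/2  [2·M = A+B = (3, 0)+(18, 14)]
2. M_y = 7  [2·M = A+B = (3, 0)+(18, 14)]
   so M = (21/2, 7)
3. N_x = 35/2  [2·N = B+C = (18, 14)+(17, 14)]
4. N_y = 14  [2·N = B+C = (18, 14)+(17, 14)]
   so N = (35/2, 14)

N = (35/2, 14)
M = (21/2, 7)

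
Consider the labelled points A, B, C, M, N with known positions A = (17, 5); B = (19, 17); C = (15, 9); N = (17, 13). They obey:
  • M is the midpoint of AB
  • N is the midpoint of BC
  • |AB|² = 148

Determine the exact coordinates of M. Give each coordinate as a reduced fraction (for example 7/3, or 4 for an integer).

M = (18, 11)

1. M_x = 18  [2·M = A+B = (17, 5)+(19, 17)]
2. M_y = 11  [2·M = A+B = (17, 5)+(19, 17)]
   so M = (18, 11)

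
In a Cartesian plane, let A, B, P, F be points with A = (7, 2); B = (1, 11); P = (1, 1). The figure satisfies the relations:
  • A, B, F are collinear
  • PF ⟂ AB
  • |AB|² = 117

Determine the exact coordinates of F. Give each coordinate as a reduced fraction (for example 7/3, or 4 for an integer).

F = (73/13, 53/13)

1. F_x = 73/13  [[A, B, F are collinear ⇒ -9x-6y+75=0] ∩ [PF ⟂ AB ⇒ -6x+9y-3=0]]
2. F_y = 53/13  [[A, B, F are collinear ⇒ -9x-6y+75=0] ∩ [PF ⟂ AB ⇒ -6x+9y-3=0]]
   so F = (73/13, 53/13)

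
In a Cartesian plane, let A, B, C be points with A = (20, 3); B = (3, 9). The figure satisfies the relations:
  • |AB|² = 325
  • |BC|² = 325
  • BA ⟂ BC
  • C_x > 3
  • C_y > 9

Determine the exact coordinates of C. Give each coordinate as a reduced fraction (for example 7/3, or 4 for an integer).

1. C_x = 9  [[BA ⟂ BC ⇒ 17x-6y+3=0] ∩ [|C−(3, 9)|²=325]]
2. C_y = 26  [[BA ⟂ BC ⇒ 17x-6y+3=0] ∩ [|C−(3, 9)|²=325]]
   so C = (9, 26)

C = (9, 26)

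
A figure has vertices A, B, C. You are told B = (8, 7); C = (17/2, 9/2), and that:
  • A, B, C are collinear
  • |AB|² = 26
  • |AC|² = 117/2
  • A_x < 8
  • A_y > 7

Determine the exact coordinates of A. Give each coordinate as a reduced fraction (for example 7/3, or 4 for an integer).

1. A_x = 7  [[A, B, C are collinear ⇒ 5/2x+1/2y-47/2=0] ∩ [|A−(8, 7)|²=26]]
2. A_y = 12  [[A, B, C are collinear ⇒ 5/2x+1/2y-47/2=0] ∩ [|A−(8, 7)|²=26]]
   so A = (7, 12)

A = (7, 12)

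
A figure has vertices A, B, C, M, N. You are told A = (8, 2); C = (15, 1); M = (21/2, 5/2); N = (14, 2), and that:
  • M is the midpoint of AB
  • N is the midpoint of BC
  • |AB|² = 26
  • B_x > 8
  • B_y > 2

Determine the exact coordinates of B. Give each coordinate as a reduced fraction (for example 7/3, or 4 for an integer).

1. B_x = 13  [B = 2·M−A = 2·(21/2, 5/2)−(8, 2)]
2. B_y = 3  [B = 2·M−A = 2·(21/2, 5/2)−(8, 2)]
   so B = (13, 3)

B = (13, 3)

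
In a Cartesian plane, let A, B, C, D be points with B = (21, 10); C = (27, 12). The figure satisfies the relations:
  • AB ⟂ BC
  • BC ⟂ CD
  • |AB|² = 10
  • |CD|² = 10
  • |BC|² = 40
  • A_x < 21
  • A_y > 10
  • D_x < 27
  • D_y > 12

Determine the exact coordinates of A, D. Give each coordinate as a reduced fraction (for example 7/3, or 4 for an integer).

1. A_x = 20  [[AB ⟂ BC ⇒ -6x-2y+146=0] ∩ [|A−(21, 10)|²=10]]
2. A_y = 13  [[AB ⟂ BC ⇒ -6x-2y+146=0] ∩ [|A−(21, 10)|²=10]]
   so A = (20, 13)
3. D_x = 26  [[BC ⟂ CD ⇒ 6x+2y-186=0] ∩ [|D−(27, 12)|²=10]]
4. D_y = 15  [[BC ⟂ CD ⇒ 6x+2y-186=0] ∩ [|D−(27, 12)|²=10]]
   so D = (26, 15)

A = (20, 13)
D = (26, 15)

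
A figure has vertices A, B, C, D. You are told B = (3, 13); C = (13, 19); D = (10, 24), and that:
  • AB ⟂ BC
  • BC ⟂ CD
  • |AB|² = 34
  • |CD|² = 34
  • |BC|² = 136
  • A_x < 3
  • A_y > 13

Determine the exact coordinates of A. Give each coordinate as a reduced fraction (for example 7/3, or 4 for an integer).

A = (0, 18)

1. A_x = 0  [[AB ⟂ BC ⇒ -10x-6y+108=0] ∩ [|A−(3, 13)|²=34]]
2. A_y = 18  [[AB ⟂ BC ⇒ -10x-6y+108=0] ∩ [|A−(3, 13)|²=34]]
   so A = (0, 18)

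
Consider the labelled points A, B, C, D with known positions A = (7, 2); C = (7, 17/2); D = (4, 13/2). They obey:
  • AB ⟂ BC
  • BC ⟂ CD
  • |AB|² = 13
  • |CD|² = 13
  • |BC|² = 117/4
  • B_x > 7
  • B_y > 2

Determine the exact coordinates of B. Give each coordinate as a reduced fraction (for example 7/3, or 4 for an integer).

B = (10, 4)

1. B_x = 10  [[BC ⟂ CD ⇒ 3x+2y-38=0] ∩ [|B−(7, 2)|²=13]]
2. B_y = 4  [[BC ⟂ CD ⇒ 3x+2y-38=0] ∩ [|B−(7, 2)|²=13]]
   so B = (10, 4)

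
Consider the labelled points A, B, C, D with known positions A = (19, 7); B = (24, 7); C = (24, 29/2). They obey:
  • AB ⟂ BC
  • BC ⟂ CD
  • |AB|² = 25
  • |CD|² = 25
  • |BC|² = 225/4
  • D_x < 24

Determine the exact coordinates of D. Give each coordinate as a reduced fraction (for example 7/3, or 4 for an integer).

1. D_x = 19  [[BC ⟂ CD ⇒ 15/2y-435/4=0] ∩ [|D−(24, 29/2)|²=25]]
2. D_y = 29/2  [[BC ⟂ CD ⇒ 15/2y-435/4=0] ∩ [|D−(24, 29/2)|²=25]]
   so D = (19, 29/2)

D = (19, 29/2)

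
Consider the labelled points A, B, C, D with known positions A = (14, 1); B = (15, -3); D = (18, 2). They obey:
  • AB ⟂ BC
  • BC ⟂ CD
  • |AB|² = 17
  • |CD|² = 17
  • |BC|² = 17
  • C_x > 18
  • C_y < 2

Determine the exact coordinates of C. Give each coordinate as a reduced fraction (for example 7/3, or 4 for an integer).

C = (19, -2)

1. C_x = 19  [[AB ⟂ BC ⇒ 1x-4y-27=0] ∩ [|C−(18, 2)|²=17]]
2. C_y = -2  [[AB ⟂ BC ⇒ 1x-4y-27=0] ∩ [|C−(18, 2)|²=17]]
   so C = (19, -2)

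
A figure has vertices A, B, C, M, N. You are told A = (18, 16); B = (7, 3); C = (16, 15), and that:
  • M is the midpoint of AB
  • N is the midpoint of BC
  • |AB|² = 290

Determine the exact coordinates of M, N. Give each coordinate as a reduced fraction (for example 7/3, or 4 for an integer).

1. M_x = 25/2  [2·M = A+B = (18, 16)+(7, 3)]
2. M_y = 19/2  [2·M = A+B = (18, 16)+(7, 3)]
   so M = (25/2, 19/2)
3. N_x = 23/2  [2·N = B+C = (7, 3)+(16, 15)]
4. N_y = 9  [2·N = B+C = (7, 3)+(16, 15)]
   so N = (23/2, 9)

M = (25/2, 19/2)
N = (23/2, 9)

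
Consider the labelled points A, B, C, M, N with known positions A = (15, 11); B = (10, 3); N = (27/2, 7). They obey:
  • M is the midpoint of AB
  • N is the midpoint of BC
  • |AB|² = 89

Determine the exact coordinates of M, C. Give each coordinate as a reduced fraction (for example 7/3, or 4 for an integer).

1. M_x = 25/2  [2·M = A+B = (15, 11)+(10, 3)]
2. M_y = 7  [2·M = A+B = (15, 11)+(10, 3)]
   so M = (25/2, 7)
3. C_x = 17  [C = 2·N−B = 2·(27/2, 7)−(10, 3)]
4. C_y = 11  [C = 2·N−B = 2·(27/2, 7)−(10, 3)]
   so C = (17, 11)

M = (25/2, 7)
C = (17, 11)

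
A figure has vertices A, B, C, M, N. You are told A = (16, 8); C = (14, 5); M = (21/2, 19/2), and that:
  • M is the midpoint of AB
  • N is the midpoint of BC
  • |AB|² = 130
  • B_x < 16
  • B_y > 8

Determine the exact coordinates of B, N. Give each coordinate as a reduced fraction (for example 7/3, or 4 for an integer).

1. B_x = 5  [B = 2·M−A = 2·(21/2, 19/2)−(16, 8)]
2. B_y = 11  [B = 2·M−A = 2·(21/2, 19/2)−(16, 8)]
   so B = (5, 11)
3. N_x = 19/2  [2·N = B+C = (5, 11)+(14, 5)]
4. N_y = 8  [2·N = B+C = (5, 11)+(14, 5)]
   so N = (19/2, 8)

B = (5, 11)
N = (19/2, 8)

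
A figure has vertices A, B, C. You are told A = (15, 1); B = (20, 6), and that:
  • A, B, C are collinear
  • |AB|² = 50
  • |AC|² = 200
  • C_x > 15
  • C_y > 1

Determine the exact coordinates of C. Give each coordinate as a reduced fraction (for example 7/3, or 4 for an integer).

C = (25, 11)

1. C_x = 25  [[A, B, C are collinear ⇒ -5x+5y+70=0] ∩ [|C−(15, 1)|²=200]]
2. C_y = 11  [[A, B, C are collinear ⇒ -5x+5y+70=0] ∩ [|C−(15, 1)|²=200]]
   so C = (25, 11)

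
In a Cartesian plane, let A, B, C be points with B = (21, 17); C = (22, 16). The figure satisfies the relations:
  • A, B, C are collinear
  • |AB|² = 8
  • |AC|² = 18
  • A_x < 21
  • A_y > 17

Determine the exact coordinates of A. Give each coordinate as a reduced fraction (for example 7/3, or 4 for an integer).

1. A_x = 19  [[A, B, C are collinear ⇒ 1x+1y-38=0] ∩ [|A−(21, 17)|²=8]]
2. A_y = 19  [[A, B, C are collinear ⇒ 1x+1y-38=0] ∩ [|A−(21, 17)|²=8]]
   so A = (19, 19)

A = (19, 19)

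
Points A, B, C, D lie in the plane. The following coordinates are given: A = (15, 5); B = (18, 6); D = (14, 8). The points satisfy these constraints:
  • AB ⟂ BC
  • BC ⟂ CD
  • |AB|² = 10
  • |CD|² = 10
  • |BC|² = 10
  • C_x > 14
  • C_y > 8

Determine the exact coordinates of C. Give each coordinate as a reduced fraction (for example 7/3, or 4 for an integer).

1. C_x = 17  [[AB ⟂ BC ⇒ 3x+1y-60=0] ∩ [|C−(14, 8)|²=10]]
2. C_y = 9  [[AB ⟂ BC ⇒ 3x+1y-60=0] ∩ [|C−(14, 8)|²=10]]
   so C = (17, 9)

C = (17, 9)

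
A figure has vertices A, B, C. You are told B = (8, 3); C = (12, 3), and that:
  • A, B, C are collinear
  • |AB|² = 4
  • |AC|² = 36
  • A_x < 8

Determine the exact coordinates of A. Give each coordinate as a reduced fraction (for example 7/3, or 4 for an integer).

1. A_x = 6  [[A, B, C are collinear ⇒ 4y-12=0] ∩ [|A−(8, 3)|²=4]]
2. A_y = 3  [[A, B, C are collinear ⇒ 4y-12=0] ∩ [|A−(8, 3)|²=4]]
   so A = (6, 3)

A = (6, 3)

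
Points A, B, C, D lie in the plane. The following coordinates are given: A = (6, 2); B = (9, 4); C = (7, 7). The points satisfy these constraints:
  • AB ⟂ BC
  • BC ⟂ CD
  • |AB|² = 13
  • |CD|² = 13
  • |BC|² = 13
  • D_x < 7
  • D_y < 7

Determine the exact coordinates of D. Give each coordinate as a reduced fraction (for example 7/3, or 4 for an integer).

D = (4, 5)

1. D_x = 4  [[BC ⟂ CD ⇒ -2x+3y-7=0] ∩ [|D−(7, 7)|²=13]]
2. D_y = 5  [[BC ⟂ CD ⇒ -2x+3y-7=0] ∩ [|D−(7, 7)|²=13]]
   so D = (4, 5)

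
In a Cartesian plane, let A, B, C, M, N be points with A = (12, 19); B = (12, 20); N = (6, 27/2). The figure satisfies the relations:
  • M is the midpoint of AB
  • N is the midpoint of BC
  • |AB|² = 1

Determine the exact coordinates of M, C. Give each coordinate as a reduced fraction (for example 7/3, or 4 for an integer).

1. M_x = 12  [2·M = A+B = (12, 19)+(12, 20)]
2. M_y = 39/2  [2·M = A+B = (12, 19)+(12, 20)]
   so M = (12, 39/2)
3. C_x = 0  [C = 2·N−B = 2·(6, 27/2)−(12, 20)]
4. C_y = 7  [C = 2·N−B = 2·(6, 27/2)−(12, 20)]
   so C = (0, 7)

M = (12, 39/2)
C = (0, 7)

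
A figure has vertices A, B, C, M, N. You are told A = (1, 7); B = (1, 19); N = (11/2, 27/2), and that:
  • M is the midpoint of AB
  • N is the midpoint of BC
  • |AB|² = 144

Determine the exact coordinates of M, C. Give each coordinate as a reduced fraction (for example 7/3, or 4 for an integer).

1. M_x = 1  [2·M = A+B = (1, 7)+(1, 19)]
2. M_y = 13  [2·M = A+B = (1, 7)+(1, 19)]
   so M = (1, 13)
3. C_x = 10  [C = 2·N−B = 2·(11/2, 27/2)−(1, 19)]
4. C_y = 8  [C = 2·N−B = 2·(11/2, 27/2)−(1, 19)]
   so C = (10, 8)

M = (1, 13)
C = (10, 8)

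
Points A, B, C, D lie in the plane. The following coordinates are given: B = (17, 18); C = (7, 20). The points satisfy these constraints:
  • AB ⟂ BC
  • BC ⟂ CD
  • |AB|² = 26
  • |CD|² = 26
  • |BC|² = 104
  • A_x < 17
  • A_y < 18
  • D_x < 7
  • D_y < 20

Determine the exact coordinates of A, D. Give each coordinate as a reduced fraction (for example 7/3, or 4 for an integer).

A = (16, 13)
D = (6, 15)

1. A_x = 16  [[AB ⟂ BC ⇒ 10x-2y-134=0] ∩ [|A−(17, 18)|²=26]]
2. A_y = 13  [[AB ⟂ BC ⇒ 10x-2y-134=0] ∩ [|A−(17, 18)|²=26]]
   so A = (16, 13)
3. D_x = 6  [[BC ⟂ CD ⇒ -10x+2y+30=0] ∩ [|D−(7, 20)|²=26]]
4. D_y = 15  [[BC ⟂ CD ⇒ -10x+2y+30=0] ∩ [|D−(7, 20)|²=26]]
   so D = (6, 15)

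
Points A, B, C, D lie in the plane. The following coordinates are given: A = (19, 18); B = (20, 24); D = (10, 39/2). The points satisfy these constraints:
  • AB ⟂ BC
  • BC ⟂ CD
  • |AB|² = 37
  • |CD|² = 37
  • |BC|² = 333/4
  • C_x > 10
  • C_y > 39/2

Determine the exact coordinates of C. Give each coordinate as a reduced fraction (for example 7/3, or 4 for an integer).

C = (11, 51/2)

1. C_x = 11  [[AB ⟂ BC ⇒ 1x+6y-164=0] ∩ [|C−(10, 39/2)|²=37]]
2. C_y = 51/2  [[AB ⟂ BC ⇒ 1x+6y-164=0] ∩ [|C−(10, 39/2)|²=37]]
   so C = (11, 51/2)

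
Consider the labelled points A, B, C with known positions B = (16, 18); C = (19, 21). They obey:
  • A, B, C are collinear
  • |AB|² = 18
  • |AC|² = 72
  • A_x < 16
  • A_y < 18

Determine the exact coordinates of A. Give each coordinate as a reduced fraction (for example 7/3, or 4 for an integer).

1. A_x = 13  [[A, B, C are collinear ⇒ -3x+3y-6=0] ∩ [|A−(16, 18)|²=18]]
2. A_y = 15  [[A, B, C are collinear ⇒ -3x+3y-6=0] ∩ [|A−(16, 18)|²=18]]
   so A = (13, 15)

A = (13, 15)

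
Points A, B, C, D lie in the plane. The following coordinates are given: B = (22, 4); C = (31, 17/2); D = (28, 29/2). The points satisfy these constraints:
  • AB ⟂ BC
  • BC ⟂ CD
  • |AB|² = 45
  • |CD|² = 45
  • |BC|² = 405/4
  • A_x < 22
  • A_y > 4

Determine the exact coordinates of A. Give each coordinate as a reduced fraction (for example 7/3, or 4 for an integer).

1. A_x = 19  [[AB ⟂ BC ⇒ -9x-9/2y+216=0] ∩ [|A−(22, 4)|²=45]]
2. A_y = 10  [[AB ⟂ BC ⇒ -9x-9/2y+216=0] ∩ [|A−(22, 4)|²=45]]
   so A = (19, 10)

A = (19, 10)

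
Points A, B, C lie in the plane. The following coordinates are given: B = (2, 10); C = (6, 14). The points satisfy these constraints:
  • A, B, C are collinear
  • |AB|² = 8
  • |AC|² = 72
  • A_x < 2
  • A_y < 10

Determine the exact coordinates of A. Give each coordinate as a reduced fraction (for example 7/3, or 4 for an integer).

1. A_x = 0  [[A, B, C are collinear ⇒ -4x+4y-32=0] ∩ [|A−(2, 10)|²=8]]
2. A_y = 8  [[A, B, C are collinear ⇒ -4x+4y-32=0] ∩ [|A−(2, 10)|²=8]]
   so A = (0, 8)

A = (0, 8)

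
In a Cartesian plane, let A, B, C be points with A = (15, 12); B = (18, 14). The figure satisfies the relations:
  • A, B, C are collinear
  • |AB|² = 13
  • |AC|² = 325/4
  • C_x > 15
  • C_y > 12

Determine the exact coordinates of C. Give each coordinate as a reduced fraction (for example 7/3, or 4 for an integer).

C = (45/2, 17)

1. C_x = 45/2  [[A, B, C are collinear ⇒ -2x+3y-6=0] ∩ [|C−(15, 12)|²=325/4]]
2. C_y = 17  [[A, B, C are collinear ⇒ -2x+3y-6=0] ∩ [|C−(15, 12)|²=325/4]]
   so C = (45/2, 17)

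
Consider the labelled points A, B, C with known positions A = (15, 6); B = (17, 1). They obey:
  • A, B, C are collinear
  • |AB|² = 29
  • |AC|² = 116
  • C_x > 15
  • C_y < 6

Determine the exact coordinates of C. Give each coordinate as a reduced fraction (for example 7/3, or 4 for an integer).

1. C_x = 19  [[A, B, C are collinear ⇒ 5x+2y-87=0] ∩ [|C−(15, 6)|²=116]]
2. C_y = -4  [[A, B, C are collinear ⇒ 5x+2y-87=0] ∩ [|C−(15, 6)|²=116]]
   so C = (19, -4)

C = (19, -4)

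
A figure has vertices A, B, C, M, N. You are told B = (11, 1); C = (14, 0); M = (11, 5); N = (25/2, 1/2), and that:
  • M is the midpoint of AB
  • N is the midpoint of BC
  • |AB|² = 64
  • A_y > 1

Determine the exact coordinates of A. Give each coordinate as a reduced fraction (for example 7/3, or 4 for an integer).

1. A_x = 11  [A = 2·M−B = 2·(11, 5)−(11, 1)]
2. A_y = 9  [A = 2·M−B = 2·(11, 5)−(11, 1)]
   so A = (11, 9)

A = (11, 9)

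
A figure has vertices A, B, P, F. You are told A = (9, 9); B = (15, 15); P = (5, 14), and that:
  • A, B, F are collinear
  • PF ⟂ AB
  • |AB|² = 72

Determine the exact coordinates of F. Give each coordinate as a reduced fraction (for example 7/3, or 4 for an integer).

F = (19/2, 19/2)

1. F_x = 19/2  [[A, B, F are collinear ⇒ -6x+6y=0] ∩ [PF ⟂ AB ⇒ 6x+6y-114=0]]
2. F_y = 19/2  [[A, B, F are collinear ⇒ -6x+6y=0] ∩ [PF ⟂ AB ⇒ 6x+6y-114=0]]
   so F = (19/2, 19/2)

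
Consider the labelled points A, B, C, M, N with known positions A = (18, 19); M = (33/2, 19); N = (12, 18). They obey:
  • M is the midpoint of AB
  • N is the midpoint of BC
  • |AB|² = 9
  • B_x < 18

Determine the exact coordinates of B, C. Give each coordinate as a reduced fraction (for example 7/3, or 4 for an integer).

B = (15, 19)
C = (9, 17)

1. B_x = 15  [B = 2·M−A = 2·(33/2, 19)−(18, 19)]
2. B_y = 19  [B = 2·M−A = 2·(33/2, 19)−(18, 19)]
   so B = (15, 19)
3. C_x = 9  [C = 2·N−B = 2·(12, 18)−(15, 19)]
4. C_y = 17  [C = 2·N−B = 2·(12, 18)−(15, 19)]
   so C = (9, 17)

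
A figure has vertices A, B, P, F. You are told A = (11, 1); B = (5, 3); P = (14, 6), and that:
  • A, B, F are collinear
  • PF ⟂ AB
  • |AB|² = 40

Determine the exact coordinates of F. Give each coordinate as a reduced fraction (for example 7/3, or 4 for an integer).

1. F_x = 61/5  [[A, B, F are collinear ⇒ -2x-6y+28=0] ∩ [PF ⟂ AB ⇒ -6x+2y+72=0]]
2. F_y = 3/5  [[A, B, F are collinear ⇒ -2x-6y+28=0] ∩ [PF ⟂ AB ⇒ -6x+2y+72=0]]
   so F = (61/5, 3/5)

F = (61/5, 3/5)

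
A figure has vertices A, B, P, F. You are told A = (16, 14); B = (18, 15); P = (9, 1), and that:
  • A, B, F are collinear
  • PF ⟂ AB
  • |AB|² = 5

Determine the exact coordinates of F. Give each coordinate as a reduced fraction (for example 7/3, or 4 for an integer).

F = (26/5, 43/5)

1. F_x = 26/5  [[A, B, F are collinear ⇒ -1x+2y-12=0] ∩ [PF ⟂ AB ⇒ 2x+1y-19=0]]
2. F_y = 43/5  [[A, B, F are collinear ⇒ -1x+2y-12=0] ∩ [PF ⟂ AB ⇒ 2x+1y-19=0]]
   so F = (26/5, 43/5)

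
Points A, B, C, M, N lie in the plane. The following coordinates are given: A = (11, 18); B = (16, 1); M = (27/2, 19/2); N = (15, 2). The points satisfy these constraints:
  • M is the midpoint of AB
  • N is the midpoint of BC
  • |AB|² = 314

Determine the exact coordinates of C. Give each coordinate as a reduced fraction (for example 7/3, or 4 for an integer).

C = (14, 3)

1. C_x = 14  [C = 2·N−B = 2·(15, 2)−(16, 1)]
2. C_y = 3  [C = 2·N−B = 2·(15, 2)−(16, 1)]
   so C = (14, 3)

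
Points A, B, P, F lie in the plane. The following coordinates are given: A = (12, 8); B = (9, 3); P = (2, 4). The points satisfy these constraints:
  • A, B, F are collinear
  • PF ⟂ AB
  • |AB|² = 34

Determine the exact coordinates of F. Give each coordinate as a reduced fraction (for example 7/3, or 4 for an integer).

F = (129/17, 11/17)

1. F_x = 129/17  [[A, B, F are collinear ⇒ 5x-3y-36=0] ∩ [PF ⟂ AB ⇒ -3x-5y+26=0]]
2. F_y = 11/17  [[A, B, F are collinear ⇒ 5x-3y-36=0] ∩ [PF ⟂ AB ⇒ -3x-5y+26=0]]
   so F = (129/17, 11/17)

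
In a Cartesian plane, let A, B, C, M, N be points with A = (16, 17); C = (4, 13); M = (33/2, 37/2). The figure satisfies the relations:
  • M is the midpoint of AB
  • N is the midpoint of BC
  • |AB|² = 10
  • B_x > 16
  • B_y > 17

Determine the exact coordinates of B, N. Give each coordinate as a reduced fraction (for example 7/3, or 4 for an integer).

B = (17, 20)
N = (21/2, 33/2)

1. B_x = 17  [B = 2·M−A = 2·(33/2, 37/2)−(16, 17)]
2. B_y = 20  [B = 2·M−A = 2·(33/2, 37/2)−(16, 17)]
   so B = (17, 20)
3. N_x = 21/2  [2·N = B+C = (17, 20)+(4, 13)]
4. N_y = 33/2  [2·N = B+C = (17, 20)+(4, 13)]
   so N = (21/2, 33/2)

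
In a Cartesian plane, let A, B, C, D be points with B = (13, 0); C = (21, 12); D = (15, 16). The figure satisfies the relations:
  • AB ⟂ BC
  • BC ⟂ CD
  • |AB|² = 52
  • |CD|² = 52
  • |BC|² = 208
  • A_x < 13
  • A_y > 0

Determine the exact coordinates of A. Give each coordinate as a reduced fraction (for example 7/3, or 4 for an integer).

A = (7, 4)

1. A_x = 7  [[AB ⟂ BC ⇒ -8x-12y+104=0] ∩ [|A−(13, 0)|²=52]]
2. A_y = 4  [[AB ⟂ BC ⇒ -8x-12y+104=0] ∩ [|A−(13, 0)|²=52]]
   so A = (7, 4)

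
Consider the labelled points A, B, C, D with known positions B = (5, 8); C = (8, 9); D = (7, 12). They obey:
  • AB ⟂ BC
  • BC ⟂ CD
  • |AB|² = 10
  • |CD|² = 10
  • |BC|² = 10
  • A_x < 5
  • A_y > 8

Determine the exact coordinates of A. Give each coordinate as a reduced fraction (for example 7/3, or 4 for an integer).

A = (4, 11)

1. A_x = 4  [[AB ⟂ BC ⇒ -3x-1y+23=0] ∩ [|A−(5, 8)|²=10]]
2. A_y = 11  [[AB ⟂ BC ⇒ -3x-1y+23=0] ∩ [|A−(5, 8)|²=10]]
   so A = (4, 11)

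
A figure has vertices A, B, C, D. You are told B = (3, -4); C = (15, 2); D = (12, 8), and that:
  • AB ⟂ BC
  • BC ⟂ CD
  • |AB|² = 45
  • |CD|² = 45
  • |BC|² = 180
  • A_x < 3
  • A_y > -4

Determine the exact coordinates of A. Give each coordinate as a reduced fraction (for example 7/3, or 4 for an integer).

1. A_x = 0  [[AB ⟂ BC ⇒ -12x-6y+12=0] ∩ [|A−(3, -4)|²=45]]
2. A_y = 2  [[AB ⟂ BC ⇒ -12x-6y+12=0] ∩ [|A−(3, -4)|²=45]]
   so A = (0, 2)

A = (0, 2)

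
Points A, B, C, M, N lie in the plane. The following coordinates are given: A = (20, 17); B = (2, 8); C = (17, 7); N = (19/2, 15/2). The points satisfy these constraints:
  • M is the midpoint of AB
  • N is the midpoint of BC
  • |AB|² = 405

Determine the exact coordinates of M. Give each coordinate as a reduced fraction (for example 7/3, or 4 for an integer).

1. M_x = 11  [2·M = A+B = (20, 17)+(2, 8)]
2. M_y = 25/2  [2·M = A+B = (20, 17)+(2, 8)]
   so M = (11, 25/2)

M = (11, 25/2)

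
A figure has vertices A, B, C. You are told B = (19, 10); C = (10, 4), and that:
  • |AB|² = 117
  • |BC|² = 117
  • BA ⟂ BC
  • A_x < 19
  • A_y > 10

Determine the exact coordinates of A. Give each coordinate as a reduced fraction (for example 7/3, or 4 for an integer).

1. A_x = 13  [[BA ⟂ BC ⇒ -9x-6y+231=0] ∩ [|A−(19, 10)|²=117]]
2. A_y = 19  [[BA ⟂ BC ⇒ -9x-6y+231=0] ∩ [|A−(19, 10)|²=117]]
   so A = (13, 19)

A = (13, 19)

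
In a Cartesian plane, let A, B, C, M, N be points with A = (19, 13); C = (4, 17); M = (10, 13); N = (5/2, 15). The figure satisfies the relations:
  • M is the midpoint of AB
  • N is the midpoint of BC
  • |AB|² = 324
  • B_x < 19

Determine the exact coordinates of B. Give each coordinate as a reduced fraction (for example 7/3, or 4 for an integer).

1. B_x = 1  [B = 2·M−A = 2·(10, 13)−(19, 13)]
2. B_y = 13  [B = 2·M−A = 2·(10, 13)−(19, 13)]
   so B = (1, 13)

B = (1, 13)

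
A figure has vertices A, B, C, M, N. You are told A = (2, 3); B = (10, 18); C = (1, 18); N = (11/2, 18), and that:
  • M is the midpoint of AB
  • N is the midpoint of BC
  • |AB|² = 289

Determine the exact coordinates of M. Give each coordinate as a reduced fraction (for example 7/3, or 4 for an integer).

1. M_x = 6  [2·M = A+B = (2, 3)+(10, 18)]
2. M_y = 21/2  [2·M = A+B = (2, 3)+(10, 18)]
   so M = (6, 21/2)

M = (6, 21/2)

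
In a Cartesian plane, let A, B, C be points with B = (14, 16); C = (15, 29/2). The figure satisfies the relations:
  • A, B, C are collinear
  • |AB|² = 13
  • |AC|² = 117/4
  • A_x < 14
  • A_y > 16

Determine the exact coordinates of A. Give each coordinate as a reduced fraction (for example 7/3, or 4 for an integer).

A = (12, 19)

1. A_x = 12  [[A, B, C are collinear ⇒ 3/2x+1y-37=0] ∩ [|A−(14, 16)|²=13]]
2. A_y = 19  [[A, B, C are collinear ⇒ 3/2x+1y-37=0] ∩ [|A−(14, 16)|²=13]]
   so A = (12, 19)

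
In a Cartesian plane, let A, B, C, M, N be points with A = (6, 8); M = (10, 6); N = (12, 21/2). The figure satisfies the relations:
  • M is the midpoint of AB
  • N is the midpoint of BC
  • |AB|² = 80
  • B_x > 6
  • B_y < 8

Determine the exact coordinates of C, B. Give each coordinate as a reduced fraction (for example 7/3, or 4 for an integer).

1. B_x = 14  [B = 2·M−A = 2·(10, 6)−(6, 8)]
2. B_y = 4  [B = 2·M−A = 2·(10, 6)−(6, 8)]
   so B = (14, 4)
3. C_x = 10  [C = 2·N−B = 2·(12, 21/2)−(14, 4)]
4. C_y = 17  [C = 2·N−B = 2·(12, 21/2)−(14, 4)]
   so C = (10, 17)

C = (10, 17)
B = (14, 4)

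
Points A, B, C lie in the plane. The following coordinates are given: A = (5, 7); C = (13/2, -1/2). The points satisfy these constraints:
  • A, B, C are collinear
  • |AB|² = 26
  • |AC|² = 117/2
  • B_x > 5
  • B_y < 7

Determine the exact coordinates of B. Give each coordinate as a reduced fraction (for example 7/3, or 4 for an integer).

B = (6, 2)

1. B_x = 6  [[A, B, C are collinear ⇒ -15/2x-3/2y+48=0] ∩ [|B−(5, 7)|²=26]]
2. B_y = 2  [[A, B, C are collinear ⇒ -15/2x-3/2y+48=0] ∩ [|B−(5, 7)|²=26]]
   so B = (6, 2)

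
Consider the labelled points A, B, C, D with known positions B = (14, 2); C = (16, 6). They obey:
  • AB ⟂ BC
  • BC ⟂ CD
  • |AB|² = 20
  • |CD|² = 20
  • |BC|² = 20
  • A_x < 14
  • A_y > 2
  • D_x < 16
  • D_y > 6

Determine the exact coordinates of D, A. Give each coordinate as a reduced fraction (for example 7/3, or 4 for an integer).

1. D_x = 12  [[BC ⟂ CD ⇒ 2x+4y-56=0] ∩ [|D−(16, 6)|²=20]]
2. D_y = 8  [[BC ⟂ CD ⇒ 2x+4y-56=0] ∩ [|D−(16, 6)|²=20]]
   so D = (12, 8)
3. A_x = 10  [[AB ⟂ BC ⇒ -2x-4y+36=0] ∩ [|A−(14, 2)|²=20]]
4. A_y = 4  [[AB ⟂ BC ⇒ -2x-4y+36=0] ∩ [|A−(14, 2)|²=20]]
   so A = (10, 4)

D = (12, 8)
A = (10, 4)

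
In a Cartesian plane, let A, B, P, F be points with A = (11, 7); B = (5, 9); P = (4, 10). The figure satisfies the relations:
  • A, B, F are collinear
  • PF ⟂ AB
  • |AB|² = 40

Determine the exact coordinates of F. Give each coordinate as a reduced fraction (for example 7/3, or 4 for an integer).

1. F_x = 19/5  [[A, B, F are collinear ⇒ -2x-6y+64=0] ∩ [PF ⟂ AB ⇒ -6x+2y+4=0]]
2. F_y = 47/5  [[A, B, F are collinear ⇒ -2x-6y+64=0] ∩ [PF ⟂ AB ⇒ -6x+2y+4=0]]
   so F = (19/5, 47/5)

F = (19/5, 47/5)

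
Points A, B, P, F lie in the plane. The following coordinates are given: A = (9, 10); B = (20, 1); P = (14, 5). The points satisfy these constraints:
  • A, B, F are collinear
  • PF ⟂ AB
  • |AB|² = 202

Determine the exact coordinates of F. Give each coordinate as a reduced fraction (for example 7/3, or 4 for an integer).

1. F_x = 1459/101  [[A, B, F are collinear ⇒ 9x+11y-191=0] ∩ [PF ⟂ AB ⇒ 11x-9y-109=0]]
2. F_y = 560/101  [[A, B, F are collinear ⇒ 9x+11y-191=0] ∩ [PF ⟂ AB ⇒ 11x-9y-109=0]]
   so F = (1459/101, 560/101)

F = (1459/101, 560/101)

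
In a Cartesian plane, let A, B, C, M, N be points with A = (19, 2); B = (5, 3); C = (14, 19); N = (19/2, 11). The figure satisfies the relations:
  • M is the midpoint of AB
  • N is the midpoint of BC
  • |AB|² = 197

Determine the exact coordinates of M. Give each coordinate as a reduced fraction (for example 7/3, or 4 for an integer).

M = (12, 5/2)

1. M_x = 12  [2·M = A+B = (19, 2)+(5, 3)]
2. M_y = 5/2  [2·M = A+B = (19, 2)+(5, 3)]
   so M = (12, 5/2)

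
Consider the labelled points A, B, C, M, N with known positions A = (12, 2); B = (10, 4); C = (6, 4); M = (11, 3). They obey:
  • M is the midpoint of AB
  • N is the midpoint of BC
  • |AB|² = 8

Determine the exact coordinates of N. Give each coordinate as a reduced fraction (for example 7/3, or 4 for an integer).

N = (8, 4)

1. N_x = 8  [2·N = B+C = (10, 4)+(6, 4)]
2. N_y = 4  [2·N = B+C = (10, 4)+(6, 4)]
   so N = (8, 4)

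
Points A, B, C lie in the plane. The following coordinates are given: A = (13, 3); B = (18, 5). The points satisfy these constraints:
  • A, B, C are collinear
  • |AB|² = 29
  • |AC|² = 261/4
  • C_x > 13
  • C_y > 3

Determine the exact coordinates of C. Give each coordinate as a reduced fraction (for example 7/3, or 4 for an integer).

C = (41/2, 6)

1. C_x = 41/2  [[A, B, C are collinear ⇒ -2x+5y+11=0] ∩ [|C−(13, 3)|²=261/4]]
2. C_y = 6  [[A, B, C are collinear ⇒ -2x+5y+11=0] ∩ [|C−(13, 3)|²=261/4]]
   so C = (41/2, 6)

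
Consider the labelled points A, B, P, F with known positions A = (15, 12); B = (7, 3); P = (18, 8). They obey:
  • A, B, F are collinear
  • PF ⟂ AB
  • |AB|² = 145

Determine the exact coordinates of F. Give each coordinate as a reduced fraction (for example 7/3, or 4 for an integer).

F = (2079/145, 1632/145)

1. F_x = 2079/145  [[A, B, F are collinear ⇒ 9x-8y-39=0] ∩ [PF ⟂ AB ⇒ -8x-9y+216=0]]
2. F_y = 1632/145  [[A, B, F are collinear ⇒ 9x-8y-39=0] ∩ [PF ⟂ AB ⇒ -8x-9y+216=0]]
   so F = (2079/145, 1632/145)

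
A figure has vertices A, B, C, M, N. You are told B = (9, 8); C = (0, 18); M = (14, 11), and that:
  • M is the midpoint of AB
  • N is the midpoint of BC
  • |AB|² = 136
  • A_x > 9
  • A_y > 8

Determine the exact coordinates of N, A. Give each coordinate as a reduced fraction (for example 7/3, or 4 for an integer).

1. A_x = 19  [A = 2·M−B = 2·(14, 11)−(9, 8)]
2. A_y = 14  [A = 2·M−B = 2·(14, 11)−(9, 8)]
   so A = (19, 14)
3. N_x = 9/2  [2·N = B+C = (9, 8)+(0, 18)]
4. N_y = 13  [2·N = B+C = (9, 8)+(0, 18)]
   so N = (9/2, 13)

N = (9/2, 13)
A = (19, 14)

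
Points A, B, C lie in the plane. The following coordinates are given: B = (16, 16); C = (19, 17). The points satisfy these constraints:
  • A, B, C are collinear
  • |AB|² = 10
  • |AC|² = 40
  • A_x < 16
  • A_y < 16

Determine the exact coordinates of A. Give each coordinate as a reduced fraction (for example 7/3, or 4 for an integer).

A = (13, 15)

1. A_x = 13  [[A, B, C are collinear ⇒ -1x+3y-32=0] ∩ [|A−(16, 16)|²=10]]
2. A_y = 15  [[A, B, C are collinear ⇒ -1x+3y-32=0] ∩ [|A−(16, 16)|²=10]]
   so A = (13, 15)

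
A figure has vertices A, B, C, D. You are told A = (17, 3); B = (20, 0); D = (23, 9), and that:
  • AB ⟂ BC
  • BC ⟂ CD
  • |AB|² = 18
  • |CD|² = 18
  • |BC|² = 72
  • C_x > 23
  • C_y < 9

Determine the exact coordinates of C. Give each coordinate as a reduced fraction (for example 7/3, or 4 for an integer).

C = (26, 6)

1. C_x = 26  [[AB ⟂ BC ⇒ 3x-3y-60=0] ∩ [|C−(23, 9)|²=18]]
2. C_y = 6  [[AB ⟂ BC ⇒ 3x-3y-60=0] ∩ [|C−(23, 9)|²=18]]
   so C = (26, 6)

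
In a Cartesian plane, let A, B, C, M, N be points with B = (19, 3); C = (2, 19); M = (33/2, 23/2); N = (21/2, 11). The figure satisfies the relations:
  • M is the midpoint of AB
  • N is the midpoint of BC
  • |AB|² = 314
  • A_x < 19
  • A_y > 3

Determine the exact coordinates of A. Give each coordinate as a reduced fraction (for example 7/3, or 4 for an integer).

1. A_x = 14  [A = 2·M−B = 2·(33/2, 23/2)−(19, 3)]
2. A_y = 20  [A = 2·M−B = 2·(33/2, 23/2)−(19, 3)]
   so A = (14, 20)

A = (14, 20)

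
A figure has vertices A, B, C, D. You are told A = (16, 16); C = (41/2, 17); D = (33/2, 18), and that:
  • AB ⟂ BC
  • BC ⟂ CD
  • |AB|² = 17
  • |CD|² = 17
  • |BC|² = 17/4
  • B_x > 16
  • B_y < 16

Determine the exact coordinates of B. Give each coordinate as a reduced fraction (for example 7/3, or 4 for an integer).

B = (20, 15)

1. B_x = 20  [[BC ⟂ CD ⇒ 4x-1y-65=0] ∩ [|B−(16, 16)|²=17]]
2. B_y = 15  [[BC ⟂ CD ⇒ 4x-1y-65=0] ∩ [|B−(16, 16)|²=17]]
   so B = (20, 15)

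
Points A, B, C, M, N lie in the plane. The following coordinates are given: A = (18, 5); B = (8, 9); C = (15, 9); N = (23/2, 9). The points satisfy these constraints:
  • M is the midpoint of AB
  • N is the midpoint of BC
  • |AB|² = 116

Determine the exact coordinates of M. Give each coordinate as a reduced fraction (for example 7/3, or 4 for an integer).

M = (13, 7)

1. M_x = 13  [2·M = A+B = (18, 5)+(8, 9)]
2. M_y = 7  [2·M = A+B = (18, 5)+(8, 9)]
   so M = (13, 7)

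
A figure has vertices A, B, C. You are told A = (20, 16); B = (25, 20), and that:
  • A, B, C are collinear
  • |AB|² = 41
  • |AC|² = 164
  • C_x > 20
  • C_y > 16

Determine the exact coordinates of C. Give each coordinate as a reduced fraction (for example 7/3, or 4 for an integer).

C = (30, 24)

1. C_x = 30  [[A, B, C are collinear ⇒ -4x+5y=0] ∩ [|C−(20, 16)|²=164]]
2. C_y = 24  [[A, B, C are collinear ⇒ -4x+5y=0] ∩ [|C−(20, 16)|²=164]]
   so C = (30, 24)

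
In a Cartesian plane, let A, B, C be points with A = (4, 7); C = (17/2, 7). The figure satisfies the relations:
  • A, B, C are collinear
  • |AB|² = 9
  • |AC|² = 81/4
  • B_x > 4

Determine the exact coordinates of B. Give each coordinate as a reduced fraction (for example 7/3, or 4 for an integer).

B = (7, 7)

1. B_x = 7  [[A, B, C are collinear ⇒ -9/2y+63/2=0] ∩ [|B−(4, 7)|²=9]]
2. B_y = 7  [[A, B, C are collinear ⇒ -9/2y+63/2=0] ∩ [|B−(4, 7)|²=9]]
   so B = (7, 7)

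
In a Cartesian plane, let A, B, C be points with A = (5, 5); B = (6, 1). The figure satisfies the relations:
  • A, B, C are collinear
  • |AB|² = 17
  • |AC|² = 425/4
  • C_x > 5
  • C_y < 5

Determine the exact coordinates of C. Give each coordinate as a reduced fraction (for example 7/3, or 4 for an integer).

1. C_x = 15/2  [[A, B, C are collinear ⇒ 4x+1y-25=0] ∩ [|C−(5, 5)|²=425/4]]
2. C_y = -5  [[A, B, C are collinear ⇒ 4x+1y-25=0] ∩ [|C−(5, 5)|²=425/4]]
   so C = (15/2, -5)

C = (15/2, -5)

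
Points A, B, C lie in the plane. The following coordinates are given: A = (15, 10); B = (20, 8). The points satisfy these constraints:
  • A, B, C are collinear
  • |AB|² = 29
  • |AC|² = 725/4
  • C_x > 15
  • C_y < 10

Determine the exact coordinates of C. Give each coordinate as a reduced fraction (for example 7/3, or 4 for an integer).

1. C_x = 55/2  [[A, B, C are collinear ⇒ 2x+5y-80=0] ∩ [|C−(15, 10)|²=725/4]]
2. C_y = 5  [[A, B, C are collinear ⇒ 2x+5y-80=0] ∩ [|C−(15, 10)|²=725/4]]
   so C = (55/2, 5)

C = (55/2, 5)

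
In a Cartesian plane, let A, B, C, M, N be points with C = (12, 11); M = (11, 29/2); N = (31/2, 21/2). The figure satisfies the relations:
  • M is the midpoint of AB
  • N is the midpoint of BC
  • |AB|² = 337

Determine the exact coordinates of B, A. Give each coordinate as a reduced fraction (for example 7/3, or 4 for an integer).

1. B_x = 19  [B = 2·N−C = 2·(31/2, 21/2)−(12, 11)]
2. B_y = 10  [B = 2·N−C = 2·(31/2, 21/2)−(12, 11)]
   so B = (19, 10)
3. A_x = 3  [A = 2·M−B = 2·(11, 29/2)−(19, 10)]
4. A_y = 19  [A = 2·M−B = 2·(11, 29/2)−(19, 10)]
   so A = (3, 19)

B = (19, 10)
A = (3, 19)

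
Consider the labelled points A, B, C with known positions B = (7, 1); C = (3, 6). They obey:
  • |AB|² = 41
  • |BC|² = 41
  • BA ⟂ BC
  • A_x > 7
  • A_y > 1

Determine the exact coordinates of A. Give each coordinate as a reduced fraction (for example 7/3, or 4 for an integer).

A = (12, 5)

1. A_x = 12  [[BA ⟂ BC ⇒ -4x+5y+23=0] ∩ [|A−(7, 1)|²=41]]
2. A_y = 5  [[BA ⟂ BC ⇒ -4x+5y+23=0] ∩ [|A−(7, 1)|²=41]]
   so A = (12, 5)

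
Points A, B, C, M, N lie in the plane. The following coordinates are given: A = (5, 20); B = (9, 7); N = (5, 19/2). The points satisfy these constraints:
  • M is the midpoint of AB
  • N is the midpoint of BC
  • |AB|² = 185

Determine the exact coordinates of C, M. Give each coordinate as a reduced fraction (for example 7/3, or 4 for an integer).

1. M_x = 7  [2·M = A+B = (5, 20)+(9, 7)]
2. M_y = 27/2  [2·M = A+B = (5, 20)+(9, 7)]
   so M = (7, 27/2)
3. C_x = 1  [C = 2·N−B = 2·(5, 19/2)−(9, 7)]
4. C_y = 12  [C = 2·N−B = 2·(5, 19/2)−(9, 7)]
   so C = (1, 12)

C = (1, 12)
M = (7, 27/2)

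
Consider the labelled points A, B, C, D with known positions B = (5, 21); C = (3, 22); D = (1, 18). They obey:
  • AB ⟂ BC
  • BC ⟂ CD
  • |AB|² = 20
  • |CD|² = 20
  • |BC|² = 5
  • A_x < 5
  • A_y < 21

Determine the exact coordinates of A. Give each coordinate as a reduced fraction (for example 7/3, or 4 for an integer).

1. A_x = 3  [[AB ⟂ BC ⇒ 2x-1y+11=0] ∩ [|A−(5, 21)|²=20]]
2. A_y = 17  [[AB ⟂ BC ⇒ 2x-1y+11=0] ∩ [|A−(5, 21)|²=20]]
   so A = (3, 17)

A = (3, 17)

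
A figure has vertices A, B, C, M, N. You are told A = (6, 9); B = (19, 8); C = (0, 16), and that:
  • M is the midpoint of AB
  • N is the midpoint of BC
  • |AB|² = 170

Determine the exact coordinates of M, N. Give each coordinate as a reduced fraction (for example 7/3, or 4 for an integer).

1. M_x = 25/2  [2·M = A+B = (6, 9)+(19, 8)]
2. M_y = 17/2  [2·M = A+B = (6, 9)+(19, 8)]
   so M = (25/2, 17/2)
3. N_x = 19/2  [2·N = B+C = (19, 8)+(0, 16)]
4. N_y = 12  [2·N = B+C = (19, 8)+(0, 16)]
   so N = (19/2, 12)

M = (25/2, 17/2)
N = (19/2, 12)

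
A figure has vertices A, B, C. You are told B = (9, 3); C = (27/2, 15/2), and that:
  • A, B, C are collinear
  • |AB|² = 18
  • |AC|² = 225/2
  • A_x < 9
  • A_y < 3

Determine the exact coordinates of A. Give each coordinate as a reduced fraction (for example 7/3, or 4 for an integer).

1. A_x = 6  [[A, B, C are collinear ⇒ -9/2x+9/2y+27=0] ∩ [|A−(9, 3)|²=18]]
2. A_y = 0  [[A, B, C are collinear ⇒ -9/2x+9/2y+27=0] ∩ [|A−(9, 3)|²=18]]
   so A = (6, 0)

A = (6, 0)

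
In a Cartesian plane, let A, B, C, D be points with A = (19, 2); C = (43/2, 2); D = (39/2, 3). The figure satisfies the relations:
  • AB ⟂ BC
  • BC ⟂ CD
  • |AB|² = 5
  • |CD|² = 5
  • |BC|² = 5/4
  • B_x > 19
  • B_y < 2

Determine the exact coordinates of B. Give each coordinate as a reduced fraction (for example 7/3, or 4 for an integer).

B = (21, 1)

1. B_x = 21  [[BC ⟂ CD ⇒ 2x-1y-41=0] ∩ [|B−(19, 2)|²=5]]
2. B_y = 1  [[BC ⟂ CD ⇒ 2x-1y-41=0] ∩ [|B−(19, 2)|²=5]]
   so B = (21, 1)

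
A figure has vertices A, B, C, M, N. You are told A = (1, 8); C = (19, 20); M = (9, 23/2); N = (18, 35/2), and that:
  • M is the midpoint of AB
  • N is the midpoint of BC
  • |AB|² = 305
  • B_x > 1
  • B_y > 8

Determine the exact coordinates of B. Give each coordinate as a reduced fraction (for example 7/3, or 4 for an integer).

1. B_x = 17  [B = 2·M−A = 2·(9, 23/2)−(1, 8)]
2. B_y = 15  [B = 2·M−A = 2·(9, 23/2)−(1, 8)]
   so B = (17, 15)

B = (17, 15)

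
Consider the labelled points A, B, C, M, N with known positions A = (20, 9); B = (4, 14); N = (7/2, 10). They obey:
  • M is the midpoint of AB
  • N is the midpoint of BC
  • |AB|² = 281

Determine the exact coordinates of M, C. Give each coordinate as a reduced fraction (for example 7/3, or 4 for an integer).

1. M_x = 12  [2·M = A+B = (20, 9)+(4, 14)]
2. M_y = 23/2  [2·M = A+B = (20, 9)+(4, 14)]
   so M = (12, 23/2)
3. C_x = 3  [C = 2·N−B = 2·(7/2, 10)−(4, 14)]
4. C_y = 6  [C = 2·N−B = 2·(7/2, 10)−(4, 14)]
   so C = (3, 6)

M = (12, 23/2)
C = (3, 6)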